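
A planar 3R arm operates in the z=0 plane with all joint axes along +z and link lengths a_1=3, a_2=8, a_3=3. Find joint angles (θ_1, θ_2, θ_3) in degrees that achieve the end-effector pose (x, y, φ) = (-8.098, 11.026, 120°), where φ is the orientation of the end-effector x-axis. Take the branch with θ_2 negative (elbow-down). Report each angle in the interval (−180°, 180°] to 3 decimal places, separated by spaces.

wrist centre = target − a_3·(cos φ, sin φ) = (-6.5980, 8.4279)
cos θ_2 = (114.5635−3²−8²)/(2·3·8) = 0.8659; θ_2 = -30.0136° (elbow-down)
β = atan2(8.4279,-6.5980) = 128.0565°; ψ = atan2(-4.0016,9.9273) = -21.9542°
θ_1 = β − ψ = 150.0107°
θ_3 = φ − θ_1 − θ_2 = 0.0029° (wrapped to (-180°,180°])

150.011 -30.014 0.003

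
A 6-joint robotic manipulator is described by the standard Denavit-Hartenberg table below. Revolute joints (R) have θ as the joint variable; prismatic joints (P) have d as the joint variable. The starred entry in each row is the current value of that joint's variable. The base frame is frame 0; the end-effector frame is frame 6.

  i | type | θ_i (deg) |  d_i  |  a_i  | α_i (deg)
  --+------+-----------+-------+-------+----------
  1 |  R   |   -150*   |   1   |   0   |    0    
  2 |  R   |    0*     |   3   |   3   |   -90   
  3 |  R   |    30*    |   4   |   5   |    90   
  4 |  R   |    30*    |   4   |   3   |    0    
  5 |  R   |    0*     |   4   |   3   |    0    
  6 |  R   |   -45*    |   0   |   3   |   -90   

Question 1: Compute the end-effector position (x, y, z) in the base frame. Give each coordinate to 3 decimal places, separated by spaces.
-12.771 -14.560 4.381

after link 1: o_1 = (0.0000, 0.0000, 1.0000)
after link 2: o_2 = (-2.5981, -1.5000, 4.0000)
after link 3: o_3 = (-4.3481, -7.1292, 1.5000)
after link 4: o_4 = (-7.2787, -10.5532, 3.6651)
after link 5: o_5 = (-10.2093, -13.9772, 5.8301)
after link 6: o_6 = (-12.7709, -14.5596, 4.3812)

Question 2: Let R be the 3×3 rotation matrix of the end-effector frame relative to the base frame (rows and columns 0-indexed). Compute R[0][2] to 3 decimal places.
End-effector z-axis (col 2 of R) = (0.2888,-0.9486,-0.1294)
R[0][2] = 0.2888

0.289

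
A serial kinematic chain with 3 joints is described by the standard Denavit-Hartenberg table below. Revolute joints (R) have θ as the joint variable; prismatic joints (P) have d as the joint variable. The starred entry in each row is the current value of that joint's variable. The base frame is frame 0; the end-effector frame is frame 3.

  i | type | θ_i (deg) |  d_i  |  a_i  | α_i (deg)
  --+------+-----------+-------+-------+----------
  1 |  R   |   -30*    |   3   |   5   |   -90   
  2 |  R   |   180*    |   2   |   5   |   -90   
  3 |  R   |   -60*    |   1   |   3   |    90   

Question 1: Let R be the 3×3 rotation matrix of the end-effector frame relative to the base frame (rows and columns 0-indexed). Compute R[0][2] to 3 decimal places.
End-effector z-axis (col 2 of R) = (1.0000,0.0000,0.0000)
R[0][2] = 1.0000

1.000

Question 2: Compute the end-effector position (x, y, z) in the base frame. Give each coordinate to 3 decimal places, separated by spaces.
after link 1: o_1 = (4.3301, -2.5000, 3.0000)
after link 2: o_2 = (1.0000, 1.7321, 3.0000)
after link 3: o_3 = (1.0000, 4.7321, 4.0000)

1.000 4.732 4.000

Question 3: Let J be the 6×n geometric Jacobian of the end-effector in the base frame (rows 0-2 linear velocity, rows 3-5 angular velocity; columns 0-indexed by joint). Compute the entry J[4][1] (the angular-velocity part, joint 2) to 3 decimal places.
0.866

axis z_1 = (0.5000,0.8660,0.0000); lever o_n−o_1 = (-3.3301,7.2321,1.0000)
cross product → J_v[:, 1] = (0.8660,-0.5000,6.5000)
J_ω[:, 1] = z_1
entry J[4][1] = 0.8660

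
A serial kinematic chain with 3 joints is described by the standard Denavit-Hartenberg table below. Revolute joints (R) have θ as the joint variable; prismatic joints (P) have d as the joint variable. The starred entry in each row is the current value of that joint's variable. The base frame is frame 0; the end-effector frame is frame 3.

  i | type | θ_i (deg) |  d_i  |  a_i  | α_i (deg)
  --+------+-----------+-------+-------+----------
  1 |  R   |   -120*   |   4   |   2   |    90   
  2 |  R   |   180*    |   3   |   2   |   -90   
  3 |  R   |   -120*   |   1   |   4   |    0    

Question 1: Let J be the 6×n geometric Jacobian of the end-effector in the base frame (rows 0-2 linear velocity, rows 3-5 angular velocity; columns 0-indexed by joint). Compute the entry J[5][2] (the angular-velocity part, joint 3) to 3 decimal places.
-1.000

axis z_2 = (-0.0000,0.0000,-1.0000); lever o_n−o_2 = (-4.0000,0.0000,-1.0000)
cross product → J_v[:, 2] = (0.0000,4.0000,0.0000)
J_ω[:, 2] = z_2
entry J[5][2] = -1.0000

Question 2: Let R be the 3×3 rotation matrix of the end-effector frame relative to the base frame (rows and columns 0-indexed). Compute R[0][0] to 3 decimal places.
-1.000

End-effector x-axis (col 0 of R) = (-1.0000,0.0000,0.0000)
R[0][0] = -1.0000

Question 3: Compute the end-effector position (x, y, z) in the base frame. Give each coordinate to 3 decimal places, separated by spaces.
after link 1: o_1 = (-1.0000, -1.7321, 4.0000)
after link 2: o_2 = (-2.5981, 1.5000, 4.0000)
after link 3: o_3 = (-6.5981, 1.5000, 3.0000)

-6.598 1.500 3.000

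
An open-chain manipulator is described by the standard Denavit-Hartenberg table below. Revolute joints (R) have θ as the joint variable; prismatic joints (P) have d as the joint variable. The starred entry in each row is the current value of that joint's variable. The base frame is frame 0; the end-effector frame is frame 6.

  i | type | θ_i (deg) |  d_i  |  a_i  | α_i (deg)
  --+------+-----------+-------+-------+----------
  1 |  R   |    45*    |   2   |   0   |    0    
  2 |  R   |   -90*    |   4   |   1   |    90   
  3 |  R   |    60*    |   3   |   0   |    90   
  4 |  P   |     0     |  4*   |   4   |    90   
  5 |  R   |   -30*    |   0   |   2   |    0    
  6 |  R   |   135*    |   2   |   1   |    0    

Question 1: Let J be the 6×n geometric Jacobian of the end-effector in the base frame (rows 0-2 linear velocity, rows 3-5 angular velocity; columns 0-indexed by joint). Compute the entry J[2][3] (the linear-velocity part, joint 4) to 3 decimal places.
-0.500

prismatic axis z_3 = (0.6124,-0.6124,-0.5000)
J_v[:, 3] = z_3; J_ω[:, 3] = (0,0,0)
entry J[2][3] = -0.5000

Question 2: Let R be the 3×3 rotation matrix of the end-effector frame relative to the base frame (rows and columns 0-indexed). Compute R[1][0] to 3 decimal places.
-0.500

End-effector x-axis (col 0 of R) = (0.5000,-0.5000,-0.7071)
R[1][0] = -0.5000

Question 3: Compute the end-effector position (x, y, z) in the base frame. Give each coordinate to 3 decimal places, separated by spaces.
4.364 -5.778 8.757

after link 1: o_1 = (0.0000, 0.0000, 2.0000)
after link 2: o_2 = (0.7071, -0.7071, 6.0000)
after link 3: o_3 = (-1.4142, -2.8284, 6.0000)
after link 4: o_4 = (2.4495, -6.6921, 7.4641)
after link 5: o_5 = (2.4495, -6.6921, 9.4641)
after link 6: o_6 = (4.3637, -5.7779, 8.7570)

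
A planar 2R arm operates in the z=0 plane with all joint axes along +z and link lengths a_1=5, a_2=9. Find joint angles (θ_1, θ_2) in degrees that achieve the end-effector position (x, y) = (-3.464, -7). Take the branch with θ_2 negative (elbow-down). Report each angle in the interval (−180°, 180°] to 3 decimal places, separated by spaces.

cos θ_2 = (60.9993−5²−9²)/(2·5·9) = -0.5000; θ_2 = -120.0005° (elbow-down)
β = atan2(-7.0000,-3.4640) = -116.3288°; ψ = atan2(-7.7942,0.4999) = -86.3300°
θ_1 = β − ψ = -29.9988°

-29.999 -120.001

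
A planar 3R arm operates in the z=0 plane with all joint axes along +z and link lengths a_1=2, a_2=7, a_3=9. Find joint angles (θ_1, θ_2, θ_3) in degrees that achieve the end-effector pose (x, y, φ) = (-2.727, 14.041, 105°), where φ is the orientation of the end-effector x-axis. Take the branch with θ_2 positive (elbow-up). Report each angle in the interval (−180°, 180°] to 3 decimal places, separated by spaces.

wrist centre = target − a_3·(cos φ, sin φ) = (-0.3976, 5.3477)
cos θ_2 = (28.7557−2²−7²)/(2·2·7) = -0.8659; θ_2 = 149.9821° (elbow-up)
β = atan2(5.3477,-0.3976) = 94.2524°; ψ = atan2(3.5019,-4.0611) = 139.2287°
θ_1 = β − ψ = -44.9762°
θ_3 = φ − θ_1 − θ_2 = -0.0059° (wrapped to (-180°,180°])

-44.976 149.982 -0.006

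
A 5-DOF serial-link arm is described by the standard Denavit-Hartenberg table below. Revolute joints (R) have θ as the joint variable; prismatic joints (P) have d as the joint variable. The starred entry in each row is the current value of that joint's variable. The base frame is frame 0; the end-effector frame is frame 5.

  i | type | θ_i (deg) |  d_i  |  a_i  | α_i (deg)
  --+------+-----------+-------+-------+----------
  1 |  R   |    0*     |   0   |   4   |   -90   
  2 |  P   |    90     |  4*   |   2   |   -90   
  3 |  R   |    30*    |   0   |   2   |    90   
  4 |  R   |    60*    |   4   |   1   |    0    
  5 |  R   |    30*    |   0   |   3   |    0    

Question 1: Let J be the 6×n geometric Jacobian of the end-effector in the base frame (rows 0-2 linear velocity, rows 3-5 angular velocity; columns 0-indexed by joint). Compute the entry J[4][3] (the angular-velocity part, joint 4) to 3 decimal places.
axis z_3 = (0.0000,0.8660,-0.5000); lever o_n−o_3 = (-3.8660,3.2141,-2.4330)
cross product → J_v[:, 3] = (-0.5000,1.9330,3.3481)
J_ω[:, 3] = z_3
entry J[4][3] = 0.8660

0.866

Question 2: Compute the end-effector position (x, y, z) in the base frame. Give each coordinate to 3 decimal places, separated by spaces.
0.134 6.214 -6.165

after link 1: o_1 = (4.0000, 0.0000, 0.0000)
after link 2: o_2 = (4.0000, 4.0000, -2.0000)
after link 3: o_3 = (4.0000, 3.0000, -3.7321)
after link 4: o_4 = (3.1340, 6.2141, -6.1651)
after link 5: o_5 = (0.1340, 6.2141, -6.1651)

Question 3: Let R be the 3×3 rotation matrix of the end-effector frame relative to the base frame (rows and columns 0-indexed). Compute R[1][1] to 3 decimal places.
End-effector y-axis (col 1 of R) = (-0.0000,0.5000,0.8660)
R[1][1] = 0.5000

0.500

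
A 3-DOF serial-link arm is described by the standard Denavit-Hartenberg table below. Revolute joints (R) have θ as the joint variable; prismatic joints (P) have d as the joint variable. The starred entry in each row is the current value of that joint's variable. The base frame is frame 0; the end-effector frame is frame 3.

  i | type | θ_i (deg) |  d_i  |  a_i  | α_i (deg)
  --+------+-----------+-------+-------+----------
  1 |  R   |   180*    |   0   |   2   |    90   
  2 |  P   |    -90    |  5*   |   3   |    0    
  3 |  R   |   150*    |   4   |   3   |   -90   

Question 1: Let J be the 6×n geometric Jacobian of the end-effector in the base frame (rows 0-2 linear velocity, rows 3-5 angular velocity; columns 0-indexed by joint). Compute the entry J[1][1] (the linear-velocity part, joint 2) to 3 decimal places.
1.000

prismatic axis z_1 = (0.0000,1.0000,0.0000)
J_v[:, 1] = z_1; J_ω[:, 1] = (0,0,0)
entry J[1][1] = 1.0000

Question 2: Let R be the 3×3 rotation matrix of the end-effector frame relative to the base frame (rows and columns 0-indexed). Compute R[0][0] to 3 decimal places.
-0.500

End-effector x-axis (col 0 of R) = (-0.5000,0.0000,0.8660)
R[0][0] = -0.5000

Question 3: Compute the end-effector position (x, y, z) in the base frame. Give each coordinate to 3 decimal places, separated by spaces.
-3.500 9.000 -0.402

after link 1: o_1 = (-2.0000, 0.0000, 0.0000)
after link 2: o_2 = (-2.0000, 5.0000, -3.0000)
after link 3: o_3 = (-3.5000, 9.0000, -0.4019)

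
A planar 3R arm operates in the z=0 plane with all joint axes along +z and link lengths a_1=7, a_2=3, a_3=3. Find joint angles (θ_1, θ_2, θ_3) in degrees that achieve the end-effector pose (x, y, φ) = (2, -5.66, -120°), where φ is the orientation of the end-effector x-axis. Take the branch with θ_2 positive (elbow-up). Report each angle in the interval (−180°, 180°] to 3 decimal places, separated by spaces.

wrist centre = target − a_3·(cos φ, sin φ) = (3.5000, -3.0619)
cos θ_2 = (21.6254−7²−3²)/(2·7·3) = -0.8661; θ_2 = 150.0042° (elbow-up)
β = atan2(-3.0619,3.5000) = -41.1806°; ψ = atan2(1.4998,4.4018) = 18.8153°
θ_1 = β − ψ = -59.9958°
θ_3 = φ − θ_1 − θ_2 = 149.9916° (wrapped to (-180°,180°])

-59.996 150.004 149.992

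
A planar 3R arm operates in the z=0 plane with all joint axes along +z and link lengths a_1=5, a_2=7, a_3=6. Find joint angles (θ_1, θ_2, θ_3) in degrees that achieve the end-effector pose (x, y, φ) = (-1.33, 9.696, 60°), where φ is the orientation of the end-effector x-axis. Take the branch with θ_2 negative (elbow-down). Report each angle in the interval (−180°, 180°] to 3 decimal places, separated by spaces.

wrist centre = target − a_3·(cos φ, sin φ) = (-4.3300, 4.4998)
cos θ_2 = (38.9975−5²−7²)/(2·5·7) = -0.5000; θ_2 = -120.0023° (elbow-down)
β = atan2(4.4998,-4.3300) = 133.8980°; ψ = atan2(-6.0620,1.4998) = -76.1040°
θ_1 = β − ψ = 210.0020°
θ_3 = φ − θ_1 − θ_2 = -29.9997° (wrapped to (-180°,180°])

-149.998 -120.002 -30.000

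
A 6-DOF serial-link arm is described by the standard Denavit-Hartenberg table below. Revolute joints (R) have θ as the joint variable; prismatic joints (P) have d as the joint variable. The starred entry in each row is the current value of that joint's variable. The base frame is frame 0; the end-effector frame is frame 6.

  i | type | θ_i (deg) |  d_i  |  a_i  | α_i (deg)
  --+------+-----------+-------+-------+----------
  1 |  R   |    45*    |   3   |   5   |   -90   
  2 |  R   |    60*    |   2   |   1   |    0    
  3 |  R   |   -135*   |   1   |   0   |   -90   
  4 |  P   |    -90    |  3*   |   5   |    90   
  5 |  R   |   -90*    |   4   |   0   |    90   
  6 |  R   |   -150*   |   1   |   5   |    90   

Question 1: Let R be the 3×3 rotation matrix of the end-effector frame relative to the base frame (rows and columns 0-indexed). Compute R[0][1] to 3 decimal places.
End-effector y-axis (col 1 of R) = (0.7071,-0.7071,-0.0000)
R[0][1] = 0.7071

0.707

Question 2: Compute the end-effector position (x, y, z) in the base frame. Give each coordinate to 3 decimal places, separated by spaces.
3.671 13.571 -1.212

after link 1: o_1 = (3.5355, 3.5355, 3.0000)
after link 2: o_2 = (2.4749, 5.3033, 2.1340)
after link 3: o_3 = (1.7678, 6.0104, 2.1340)
after link 4: o_4 = (0.2813, 11.5950, 1.3575)
after link 5: o_5 = (-0.4508, 10.8629, -2.5062)
after link 6: o_6 = (3.6714, 13.5709, -1.2121)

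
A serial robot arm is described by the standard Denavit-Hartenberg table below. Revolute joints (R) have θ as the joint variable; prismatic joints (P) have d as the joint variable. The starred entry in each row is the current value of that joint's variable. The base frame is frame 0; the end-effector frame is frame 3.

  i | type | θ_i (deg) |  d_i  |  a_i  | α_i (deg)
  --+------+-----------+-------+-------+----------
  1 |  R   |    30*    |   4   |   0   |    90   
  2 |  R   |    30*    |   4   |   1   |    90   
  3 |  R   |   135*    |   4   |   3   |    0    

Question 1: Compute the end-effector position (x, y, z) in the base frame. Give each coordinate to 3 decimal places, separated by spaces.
after link 1: o_1 = (0.0000, 0.0000, 4.0000)
after link 2: o_2 = (2.7500, -3.0311, 4.5000)
after link 3: o_3 = (3.9517, -4.7868, -0.0248)

3.952 -4.787 -0.025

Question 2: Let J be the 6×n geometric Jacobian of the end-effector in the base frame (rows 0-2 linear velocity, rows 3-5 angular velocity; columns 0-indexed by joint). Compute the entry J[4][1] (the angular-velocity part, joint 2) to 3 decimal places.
-0.866

axis z_1 = (0.5000,-0.8660,0.0000); lever o_n−o_1 = (3.9517,-4.7868,-4.0248)
cross product → J_v[:, 1] = (3.4855,2.0124,1.0289)
J_ω[:, 1] = z_1
entry J[4][1] = -0.8660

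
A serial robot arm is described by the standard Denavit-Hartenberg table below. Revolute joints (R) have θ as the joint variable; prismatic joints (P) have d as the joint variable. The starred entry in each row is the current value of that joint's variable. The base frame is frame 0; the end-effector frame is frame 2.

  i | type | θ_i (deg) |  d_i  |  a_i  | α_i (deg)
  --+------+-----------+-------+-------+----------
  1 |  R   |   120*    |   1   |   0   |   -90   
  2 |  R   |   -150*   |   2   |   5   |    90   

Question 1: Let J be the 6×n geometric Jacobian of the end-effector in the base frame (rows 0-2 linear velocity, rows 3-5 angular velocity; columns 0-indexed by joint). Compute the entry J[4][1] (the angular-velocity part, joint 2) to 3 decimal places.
-0.500

axis z_1 = (-0.8660,-0.5000,0.0000); lever o_n−o_1 = (0.4330,-4.7500,2.5000)
cross product → J_v[:, 1] = (-1.2500,2.1651,4.3301)
J_ω[:, 1] = z_1
entry J[4][1] = -0.5000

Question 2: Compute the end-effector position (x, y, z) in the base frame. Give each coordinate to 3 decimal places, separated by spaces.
0.433 -4.750 3.500

after link 1: o_1 = (0.0000, 0.0000, 1.0000)
after link 2: o_2 = (0.4330, -4.7500, 3.5000)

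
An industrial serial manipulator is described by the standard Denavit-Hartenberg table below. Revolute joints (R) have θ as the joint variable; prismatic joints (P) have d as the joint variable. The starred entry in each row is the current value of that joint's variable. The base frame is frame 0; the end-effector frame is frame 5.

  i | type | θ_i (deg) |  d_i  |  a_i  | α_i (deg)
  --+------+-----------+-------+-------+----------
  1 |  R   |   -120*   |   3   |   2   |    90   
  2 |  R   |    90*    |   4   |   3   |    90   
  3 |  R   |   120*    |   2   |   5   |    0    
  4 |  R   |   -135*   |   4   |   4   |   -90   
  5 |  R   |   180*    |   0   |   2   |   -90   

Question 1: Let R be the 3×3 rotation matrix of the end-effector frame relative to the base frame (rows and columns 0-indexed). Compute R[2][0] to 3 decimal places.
-0.966

End-effector x-axis (col 0 of R) = (-0.2241,0.1294,-0.9659)
R[2][0] = -0.9659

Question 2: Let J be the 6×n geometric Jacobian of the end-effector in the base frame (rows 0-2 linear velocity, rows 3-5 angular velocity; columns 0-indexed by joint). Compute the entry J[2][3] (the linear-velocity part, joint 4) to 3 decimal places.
0.518

axis z_3 = (-0.5000,-0.8660,-0.0000); lever o_n−o_3 = (-1.5517,-3.7229,1.9319)
cross product → J_v[:, 3] = (-1.6730,0.9659,0.5176)
J_ω[:, 3] = z_3
entry J[2][3] = 0.5176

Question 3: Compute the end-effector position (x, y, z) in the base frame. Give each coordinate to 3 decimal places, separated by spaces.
-10.766 -3.022 5.432

after link 1: o_1 = (-1.0000, -1.7321, 3.0000)
after link 2: o_2 = (-4.4641, 0.2679, 6.0000)
after link 3: o_3 = (-9.2141, 0.7010, 3.5000)
after link 4: o_4 = (-10.3175, -3.2808, 7.3637)
after link 5: o_5 = (-10.7658, -3.0220, 5.4319)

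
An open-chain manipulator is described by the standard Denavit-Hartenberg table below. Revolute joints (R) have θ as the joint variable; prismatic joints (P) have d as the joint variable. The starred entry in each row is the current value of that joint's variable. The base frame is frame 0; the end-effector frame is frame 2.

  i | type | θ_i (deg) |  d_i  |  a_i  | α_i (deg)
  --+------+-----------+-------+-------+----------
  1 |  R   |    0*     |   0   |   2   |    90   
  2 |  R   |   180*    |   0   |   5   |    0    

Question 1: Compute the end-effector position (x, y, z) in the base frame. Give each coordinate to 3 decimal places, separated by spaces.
after link 1: o_1 = (2.0000, 0.0000, 0.0000)
after link 2: o_2 = (-3.0000, 0.0000, 0.0000)

-3.000 0.000 0.000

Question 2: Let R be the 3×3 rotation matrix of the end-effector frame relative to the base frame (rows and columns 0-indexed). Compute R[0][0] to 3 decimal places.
-1.000

End-effector x-axis (col 0 of R) = (-1.0000,0.0000,0.0000)
R[0][0] = -1.0000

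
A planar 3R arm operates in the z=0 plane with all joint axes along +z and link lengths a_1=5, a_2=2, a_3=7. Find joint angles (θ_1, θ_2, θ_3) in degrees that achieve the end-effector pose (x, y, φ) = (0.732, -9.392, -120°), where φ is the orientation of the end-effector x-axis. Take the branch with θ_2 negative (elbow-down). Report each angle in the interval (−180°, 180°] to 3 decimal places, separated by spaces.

-16.394 -90.007 -13.599

wrist centre = target − a_3·(cos φ, sin φ) = (4.2320, -3.3298)
cos θ_2 = (28.9975−5²−2²)/(2·5·2) = -0.0001; θ_2 = -90.0070° (elbow-down)
β = atan2(-3.3298,4.2320) = -38.1964°; ψ = atan2(-2.0000,4.9998) = -21.8024°
θ_1 = β − ψ = -16.3940°
θ_3 = φ − θ_1 − θ_2 = -13.5990° (wrapped to (-180°,180°])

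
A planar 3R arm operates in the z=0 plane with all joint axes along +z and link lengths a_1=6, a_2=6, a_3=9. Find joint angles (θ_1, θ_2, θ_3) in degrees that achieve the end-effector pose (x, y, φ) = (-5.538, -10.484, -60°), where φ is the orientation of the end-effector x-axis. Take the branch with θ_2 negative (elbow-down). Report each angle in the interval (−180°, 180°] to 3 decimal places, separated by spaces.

-134.998 -60.003 135.001

wrist centre = target − a_3·(cos φ, sin φ) = (-10.0380, -2.6898)
cos θ_2 = (107.9963−6²−6²)/(2·6·6) = 0.4999; θ_2 = -60.0034° (elbow-down)
β = atan2(-2.6898,-10.0380) = -164.9995°; ψ = atan2(-5.1963,8.9997) = -30.0017°
θ_1 = β − ψ = -134.9978°
θ_3 = φ − θ_1 − θ_2 = 135.0012° (wrapped to (-180°,180°])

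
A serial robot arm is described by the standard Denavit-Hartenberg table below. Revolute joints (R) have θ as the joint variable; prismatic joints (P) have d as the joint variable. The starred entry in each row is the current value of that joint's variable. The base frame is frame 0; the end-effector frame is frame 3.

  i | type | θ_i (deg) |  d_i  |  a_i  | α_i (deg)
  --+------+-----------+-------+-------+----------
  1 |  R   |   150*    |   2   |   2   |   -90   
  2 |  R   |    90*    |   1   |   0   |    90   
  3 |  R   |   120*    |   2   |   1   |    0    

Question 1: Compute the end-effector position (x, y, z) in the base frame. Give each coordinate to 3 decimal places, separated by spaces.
-4.397 0.384 2.500

after link 1: o_1 = (-1.7321, 1.0000, 2.0000)
after link 2: o_2 = (-2.2321, 0.1340, 2.0000)
after link 3: o_3 = (-4.3971, 0.3840, 2.5000)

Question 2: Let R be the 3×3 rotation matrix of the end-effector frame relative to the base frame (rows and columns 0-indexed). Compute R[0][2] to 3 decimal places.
End-effector z-axis (col 2 of R) = (-0.8660,0.5000,0.0000)
R[0][2] = -0.8660

-0.866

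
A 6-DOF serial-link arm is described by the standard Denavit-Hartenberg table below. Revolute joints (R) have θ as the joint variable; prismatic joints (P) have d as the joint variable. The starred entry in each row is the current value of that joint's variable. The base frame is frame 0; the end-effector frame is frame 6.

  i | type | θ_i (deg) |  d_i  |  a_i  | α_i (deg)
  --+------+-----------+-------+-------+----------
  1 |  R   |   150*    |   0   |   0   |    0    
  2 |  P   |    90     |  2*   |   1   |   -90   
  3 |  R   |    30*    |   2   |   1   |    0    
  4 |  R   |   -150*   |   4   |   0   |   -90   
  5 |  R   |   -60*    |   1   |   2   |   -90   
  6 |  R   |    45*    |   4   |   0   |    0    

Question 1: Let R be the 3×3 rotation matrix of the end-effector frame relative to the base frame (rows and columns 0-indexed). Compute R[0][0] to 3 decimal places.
End-effector x-axis (col 0 of R) = (0.9249,0.3772,-0.0474)
R[0][0] = 0.9249

0.925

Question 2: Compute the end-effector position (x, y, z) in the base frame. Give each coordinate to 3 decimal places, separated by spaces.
4.714 -3.299 5.866

after link 1: o_1 = (0.0000, 0.0000, 0.0000)
after link 2: o_2 = (-0.5000, -0.8660, 2.0000)
after link 3: o_3 = (0.7990, -2.6160, 1.5000)
after link 4: o_4 = (4.2631, -4.6160, 1.5000)
after link 5: o_5 = (5.5801, -5.7990, 2.8660)
after link 6: o_6 = (4.7141, -3.2990, 5.8660)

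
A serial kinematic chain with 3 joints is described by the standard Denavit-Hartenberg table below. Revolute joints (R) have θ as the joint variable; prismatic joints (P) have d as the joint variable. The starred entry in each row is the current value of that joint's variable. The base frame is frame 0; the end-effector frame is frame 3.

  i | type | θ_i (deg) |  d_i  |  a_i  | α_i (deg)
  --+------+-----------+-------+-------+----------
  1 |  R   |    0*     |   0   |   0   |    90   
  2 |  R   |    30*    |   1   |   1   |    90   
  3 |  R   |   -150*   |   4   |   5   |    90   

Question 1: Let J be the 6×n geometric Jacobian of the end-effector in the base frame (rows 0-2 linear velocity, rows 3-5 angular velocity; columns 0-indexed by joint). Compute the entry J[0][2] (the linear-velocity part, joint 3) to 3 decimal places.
2.165

axis z_2 = (0.5000,-0.0000,-0.8660); lever o_n−o_2 = (-1.7500,2.5000,-5.6292)
cross product → J_v[:, 2] = (2.1651,4.3301,1.2500)
J_ω[:, 2] = z_2
entry J[0][2] = 2.1651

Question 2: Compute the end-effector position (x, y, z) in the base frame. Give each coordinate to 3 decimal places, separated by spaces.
-0.884 1.500 -5.129

after link 1: o_1 = (0.0000, 0.0000, 0.0000)
after link 2: o_2 = (0.8660, -1.0000, 0.5000)
after link 3: o_3 = (-0.8840, 1.5000, -5.1292)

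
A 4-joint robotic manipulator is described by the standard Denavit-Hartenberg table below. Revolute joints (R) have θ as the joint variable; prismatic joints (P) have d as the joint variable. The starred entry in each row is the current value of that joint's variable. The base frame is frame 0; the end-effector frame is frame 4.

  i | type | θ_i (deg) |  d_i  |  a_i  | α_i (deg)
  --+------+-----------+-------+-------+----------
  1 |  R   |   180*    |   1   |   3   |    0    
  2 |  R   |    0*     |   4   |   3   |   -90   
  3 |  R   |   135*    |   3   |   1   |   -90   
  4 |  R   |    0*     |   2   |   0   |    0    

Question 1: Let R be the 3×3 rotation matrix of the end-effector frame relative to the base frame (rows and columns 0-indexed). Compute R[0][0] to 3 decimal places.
0.707

End-effector x-axis (col 0 of R) = (0.7071,-0.0000,-0.7071)
R[0][0] = 0.7071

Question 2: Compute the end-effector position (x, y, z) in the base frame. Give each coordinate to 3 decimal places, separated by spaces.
after link 1: o_1 = (-3.0000, 0.0000, 1.0000)
after link 2: o_2 = (-6.0000, 0.0000, 5.0000)
after link 3: o_3 = (-5.2929, -3.0000, 4.2929)
after link 4: o_4 = (-3.8787, -3.0000, 5.7071)

-3.879 -3.000 5.707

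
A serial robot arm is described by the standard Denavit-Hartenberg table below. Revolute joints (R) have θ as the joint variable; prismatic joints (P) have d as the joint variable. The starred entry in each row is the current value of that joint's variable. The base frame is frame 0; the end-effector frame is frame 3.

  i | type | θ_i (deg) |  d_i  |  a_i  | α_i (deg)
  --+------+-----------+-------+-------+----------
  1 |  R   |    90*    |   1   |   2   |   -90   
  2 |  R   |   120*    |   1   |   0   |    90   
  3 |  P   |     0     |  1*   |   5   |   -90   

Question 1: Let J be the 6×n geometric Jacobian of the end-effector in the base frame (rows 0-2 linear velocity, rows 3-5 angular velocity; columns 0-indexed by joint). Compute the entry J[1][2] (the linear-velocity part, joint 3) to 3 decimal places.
0.866

prismatic axis z_2 = (-0.0000,0.8660,-0.5000)
J_v[:, 2] = z_2; J_ω[:, 2] = (0,0,0)
entry J[1][2] = 0.8660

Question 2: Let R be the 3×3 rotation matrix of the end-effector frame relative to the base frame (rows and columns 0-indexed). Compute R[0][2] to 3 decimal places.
-1.000

End-effector z-axis (col 2 of R) = (-1.0000,0.0000,0.0000)
R[0][2] = -1.0000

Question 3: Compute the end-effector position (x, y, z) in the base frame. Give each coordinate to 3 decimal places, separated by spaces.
-1.000 0.366 -3.830

after link 1: o_1 = (0.0000, 2.0000, 1.0000)
after link 2: o_2 = (-1.0000, 2.0000, 1.0000)
after link 3: o_3 = (-1.0000, 0.3660, -3.8301)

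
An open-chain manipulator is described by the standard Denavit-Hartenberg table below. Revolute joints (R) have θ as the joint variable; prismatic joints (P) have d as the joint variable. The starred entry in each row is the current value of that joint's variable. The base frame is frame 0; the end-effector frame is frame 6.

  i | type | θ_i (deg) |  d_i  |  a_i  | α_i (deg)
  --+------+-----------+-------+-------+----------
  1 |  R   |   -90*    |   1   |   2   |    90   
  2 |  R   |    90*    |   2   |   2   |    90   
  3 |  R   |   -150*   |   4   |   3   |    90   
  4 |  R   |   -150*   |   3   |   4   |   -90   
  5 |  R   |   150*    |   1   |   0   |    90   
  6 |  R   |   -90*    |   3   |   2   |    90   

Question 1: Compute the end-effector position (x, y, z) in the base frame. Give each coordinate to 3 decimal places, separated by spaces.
after link 1: o_1 = (0.0000, -2.0000, 1.0000)
after link 2: o_2 = (-2.0000, -2.0000, 3.0000)
after link 3: o_3 = (-0.5000, -6.0000, 0.4019)
after link 4: o_4 = (-4.8301, -4.0000, 1.9019)
after link 5: o_5 = (-4.5801, -3.1340, 1.4689)
after link 6: o_6 = (-3.4796, -4.1160, 4.7590)

-3.480 -4.116 4.759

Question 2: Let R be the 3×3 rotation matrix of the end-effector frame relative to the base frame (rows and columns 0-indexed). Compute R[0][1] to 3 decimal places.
End-effector y-axis (col 1 of R) = (0.5335,0.2500,0.8080)
R[0][1] = 0.5335

0.533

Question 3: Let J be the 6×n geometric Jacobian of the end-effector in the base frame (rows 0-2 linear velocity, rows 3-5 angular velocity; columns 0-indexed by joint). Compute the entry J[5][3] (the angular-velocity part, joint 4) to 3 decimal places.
-0.500

axis z_3 = (-0.8660,-0.0000,-0.5000); lever o_n−o_3 = (-2.9796,1.8840,4.3571)
cross product → J_v[:, 3] = (0.9420,5.2631,-1.6316)
J_ω[:, 3] = z_3
entry J[5][3] = -0.5000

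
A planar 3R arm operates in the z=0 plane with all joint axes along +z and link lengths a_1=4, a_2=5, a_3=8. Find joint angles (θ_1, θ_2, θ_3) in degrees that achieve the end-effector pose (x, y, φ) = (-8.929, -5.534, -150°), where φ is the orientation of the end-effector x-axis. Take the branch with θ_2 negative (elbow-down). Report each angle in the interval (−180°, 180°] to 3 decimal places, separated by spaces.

-44.991 -150.008 44.999

wrist centre = target − a_3·(cos φ, sin φ) = (-2.0008, -1.5340)
cos θ_2 = (6.3563−4²−5²)/(2·4·5) = -0.8661; θ_2 = -150.0076° (elbow-down)
β = atan2(-1.5340,-2.0008) = -142.5228°; ψ = atan2(-2.4994,-0.3305) = -97.5316°
θ_1 = β − ψ = -44.9912°
θ_3 = φ − θ_1 − θ_2 = 44.9988° (wrapped to (-180°,180°])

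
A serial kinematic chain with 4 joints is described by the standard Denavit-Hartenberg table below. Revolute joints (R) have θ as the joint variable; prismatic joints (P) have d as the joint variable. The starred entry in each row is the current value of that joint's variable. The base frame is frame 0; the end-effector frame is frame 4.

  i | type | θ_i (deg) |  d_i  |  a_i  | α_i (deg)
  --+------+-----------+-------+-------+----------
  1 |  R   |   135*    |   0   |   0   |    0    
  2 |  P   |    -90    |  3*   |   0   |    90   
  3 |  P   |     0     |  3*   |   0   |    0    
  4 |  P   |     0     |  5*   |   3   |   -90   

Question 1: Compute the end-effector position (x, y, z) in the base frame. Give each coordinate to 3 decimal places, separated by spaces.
7.778 -3.536 3.000

after link 1: o_1 = (0.0000, 0.0000, 0.0000)
after link 2: o_2 = (0.0000, 0.0000, 3.0000)
after link 3: o_3 = (2.1213, -2.1213, 3.0000)
after link 4: o_4 = (7.7782, -3.5355, 3.0000)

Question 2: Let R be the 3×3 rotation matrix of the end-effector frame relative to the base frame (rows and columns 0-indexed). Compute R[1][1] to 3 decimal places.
0.707

End-effector y-axis (col 1 of R) = (-0.7071,0.7071,0.0000)
R[1][1] = 0.7071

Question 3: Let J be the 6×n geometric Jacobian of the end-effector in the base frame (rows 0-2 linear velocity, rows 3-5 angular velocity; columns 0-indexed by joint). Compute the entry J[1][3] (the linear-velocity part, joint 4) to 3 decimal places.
-0.707

prismatic axis z_3 = (0.7071,-0.7071,0.0000)
J_v[:, 3] = z_3; J_ω[:, 3] = (0,0,0)
entry J[1][3] = -0.7071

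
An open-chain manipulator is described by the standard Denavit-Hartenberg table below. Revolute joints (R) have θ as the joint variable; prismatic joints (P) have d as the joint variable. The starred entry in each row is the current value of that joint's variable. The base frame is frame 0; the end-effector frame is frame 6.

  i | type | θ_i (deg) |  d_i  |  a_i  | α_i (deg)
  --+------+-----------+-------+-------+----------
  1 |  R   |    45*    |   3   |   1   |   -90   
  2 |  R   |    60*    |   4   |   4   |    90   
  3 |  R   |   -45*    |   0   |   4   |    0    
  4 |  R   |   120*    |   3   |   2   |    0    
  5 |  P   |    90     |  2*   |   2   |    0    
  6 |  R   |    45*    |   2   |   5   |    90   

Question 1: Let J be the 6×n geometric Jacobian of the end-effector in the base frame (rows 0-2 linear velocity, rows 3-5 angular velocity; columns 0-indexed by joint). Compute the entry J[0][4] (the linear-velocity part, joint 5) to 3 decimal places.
prismatic axis z_4 = (0.6124,0.6124,0.5000)
J_v[:, 4] = z_4; J_ω[:, 4] = (0,0,0)
entry J[0][4] = 0.6124

0.612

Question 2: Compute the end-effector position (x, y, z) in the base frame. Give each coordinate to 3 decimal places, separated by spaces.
4.584 6.170 5.561

after link 1: o_1 = (0.7071, 0.7071, 3.0000)
after link 2: o_2 = (-0.7071, 4.9497, -0.4641)
after link 3: o_3 = (2.2929, 3.9497, -2.9136)
after link 4: o_4 = (2.9470, 7.3359, -1.8619)
after link 5: o_5 = (3.1227, 8.2437, 0.8112)
after link 6: o_6 = (4.5843, 6.1697, 5.5612)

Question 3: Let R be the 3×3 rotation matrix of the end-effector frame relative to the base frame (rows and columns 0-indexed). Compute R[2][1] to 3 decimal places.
0.500

End-effector y-axis (col 1 of R) = (0.6124,0.6124,0.5000)
R[2][1] = 0.5000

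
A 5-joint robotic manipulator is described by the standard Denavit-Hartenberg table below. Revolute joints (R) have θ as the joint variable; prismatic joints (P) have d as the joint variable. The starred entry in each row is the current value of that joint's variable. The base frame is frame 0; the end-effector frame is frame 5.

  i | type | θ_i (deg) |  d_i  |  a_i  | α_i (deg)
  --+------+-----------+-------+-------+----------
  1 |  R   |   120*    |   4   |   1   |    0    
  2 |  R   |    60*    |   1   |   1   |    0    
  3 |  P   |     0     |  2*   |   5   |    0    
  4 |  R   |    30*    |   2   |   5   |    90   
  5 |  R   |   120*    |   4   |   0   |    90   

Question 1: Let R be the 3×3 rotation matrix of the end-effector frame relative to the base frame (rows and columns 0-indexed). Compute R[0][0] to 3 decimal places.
0.433

End-effector x-axis (col 0 of R) = (0.4330,0.2500,0.8660)
R[0][0] = 0.4330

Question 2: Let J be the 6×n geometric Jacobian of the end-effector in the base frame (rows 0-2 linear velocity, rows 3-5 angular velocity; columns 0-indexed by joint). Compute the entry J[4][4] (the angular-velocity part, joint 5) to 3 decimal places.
axis z_4 = (-0.5000,0.8660,0.0000); lever o_n−o_4 = (-2.0000,3.4641,0.0000)
cross product → J_v[:, 4] = (-0.0000,-0.0000,-0.0000)
J_ω[:, 4] = z_4
entry J[4][4] = 0.8660

0.866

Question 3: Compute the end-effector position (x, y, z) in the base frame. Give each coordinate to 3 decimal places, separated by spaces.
-12.830 1.830 9.000

after link 1: o_1 = (-0.5000, 0.8660, 4.0000)
after link 2: o_2 = (-1.5000, 0.8660, 5.0000)
after link 3: o_3 = (-6.5000, 0.8660, 7.0000)
after link 4: o_4 = (-10.8301, -1.6340, 9.0000)
after link 5: o_5 = (-12.8301, 1.8301, 9.0000)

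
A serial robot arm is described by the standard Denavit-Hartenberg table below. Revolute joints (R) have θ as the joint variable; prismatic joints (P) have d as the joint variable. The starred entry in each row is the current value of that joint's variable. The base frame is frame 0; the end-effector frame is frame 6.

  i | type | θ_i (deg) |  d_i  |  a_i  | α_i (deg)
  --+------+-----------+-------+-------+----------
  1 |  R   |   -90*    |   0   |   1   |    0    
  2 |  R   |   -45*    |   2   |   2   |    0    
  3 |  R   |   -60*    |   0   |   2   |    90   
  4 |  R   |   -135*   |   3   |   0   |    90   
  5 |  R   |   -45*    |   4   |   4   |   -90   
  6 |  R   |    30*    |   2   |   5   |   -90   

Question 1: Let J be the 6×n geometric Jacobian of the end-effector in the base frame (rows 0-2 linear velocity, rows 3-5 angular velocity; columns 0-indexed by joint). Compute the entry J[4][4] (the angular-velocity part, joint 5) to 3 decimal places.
-0.183

axis z_4 = (0.6830,-0.1830,0.7071); lever o_n−o_4 = (4.8551,-5.9349,-4.1044)
cross product → J_v[:, 4] = (4.9478,6.2364,-3.1651)
J_ω[:, 4] = z_4
entry J[4][4] = -0.1830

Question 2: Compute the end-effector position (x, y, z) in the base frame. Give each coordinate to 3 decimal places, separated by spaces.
after link 1: o_1 = (0.0000, -1.0000, 0.0000)
after link 2: o_2 = (-1.4142, -2.4142, 2.0000)
after link 3: o_3 = (-3.3461, -1.8966, 2.0000)
after link 4: o_4 = (-2.5696, 1.0012, 2.0000)
after link 5: o_5 = (1.3622, -2.9805, 2.8284)
after link 6: o_6 = (2.2855, -4.9337, -2.1044)

2.285 -4.934 -2.104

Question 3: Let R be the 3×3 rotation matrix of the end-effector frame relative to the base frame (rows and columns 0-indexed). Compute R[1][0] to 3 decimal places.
-0.612

End-effector x-axis (col 0 of R) = (-0.0817,-0.6121,-0.7866)
R[1][0] = -0.6121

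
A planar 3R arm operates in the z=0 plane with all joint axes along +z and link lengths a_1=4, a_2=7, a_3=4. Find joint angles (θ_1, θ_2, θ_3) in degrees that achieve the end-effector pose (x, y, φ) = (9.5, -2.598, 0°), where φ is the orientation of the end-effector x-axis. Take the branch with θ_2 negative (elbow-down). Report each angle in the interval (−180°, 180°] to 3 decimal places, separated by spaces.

60.001 -120.000 59.999

wrist centre = target − a_3·(cos φ, sin φ) = (5.5000, -2.5980)
cos θ_2 = (36.9996−4²−7²)/(2·4·7) = -0.5000; θ_2 = -120.0005° (elbow-down)
β = atan2(-2.5980,5.5000) = -25.2843°; ψ = atan2(-6.0621,0.5000) = -85.2854°
θ_1 = β − ψ = 60.0011°
θ_3 = φ − θ_1 − θ_2 = 59.9994° (wrapped to (-180°,180°])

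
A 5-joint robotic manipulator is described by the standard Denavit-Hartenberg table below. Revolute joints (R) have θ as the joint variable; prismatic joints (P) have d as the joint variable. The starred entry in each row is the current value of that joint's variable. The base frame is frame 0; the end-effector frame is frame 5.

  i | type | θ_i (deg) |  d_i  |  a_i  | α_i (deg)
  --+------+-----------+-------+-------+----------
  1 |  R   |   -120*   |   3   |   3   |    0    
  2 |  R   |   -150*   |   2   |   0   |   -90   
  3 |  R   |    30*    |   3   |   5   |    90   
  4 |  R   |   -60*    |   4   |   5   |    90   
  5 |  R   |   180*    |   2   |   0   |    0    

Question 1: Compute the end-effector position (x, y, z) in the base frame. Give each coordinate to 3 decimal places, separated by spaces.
0.830 4.397 5.580

after link 1: o_1 = (-1.5000, -2.5981, 3.0000)
after link 2: o_2 = (-1.5000, -2.5981, 5.0000)
after link 3: o_3 = (-4.5000, 1.7321, 2.5000)
after link 4: o_4 = (-0.1699, 5.8971, 4.7141)
after link 5: o_5 = (0.8301, 4.3971, 5.5801)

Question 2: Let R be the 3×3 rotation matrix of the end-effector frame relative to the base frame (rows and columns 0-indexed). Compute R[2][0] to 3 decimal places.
0.250

End-effector x-axis (col 0 of R) = (-0.8660,-0.4330,0.2500)
R[2][0] = 0.2500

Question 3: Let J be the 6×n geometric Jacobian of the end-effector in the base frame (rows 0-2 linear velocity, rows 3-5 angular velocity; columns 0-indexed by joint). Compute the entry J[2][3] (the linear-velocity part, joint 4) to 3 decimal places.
-2.665

axis z_3 = (-0.0000,0.5000,0.8660); lever o_n−o_3 = (5.3301,2.6651,3.0801)
cross product → J_v[:, 3] = (-0.7679,4.6160,-2.6651)
J_ω[:, 3] = z_3
entry J[2][3] = -2.6651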